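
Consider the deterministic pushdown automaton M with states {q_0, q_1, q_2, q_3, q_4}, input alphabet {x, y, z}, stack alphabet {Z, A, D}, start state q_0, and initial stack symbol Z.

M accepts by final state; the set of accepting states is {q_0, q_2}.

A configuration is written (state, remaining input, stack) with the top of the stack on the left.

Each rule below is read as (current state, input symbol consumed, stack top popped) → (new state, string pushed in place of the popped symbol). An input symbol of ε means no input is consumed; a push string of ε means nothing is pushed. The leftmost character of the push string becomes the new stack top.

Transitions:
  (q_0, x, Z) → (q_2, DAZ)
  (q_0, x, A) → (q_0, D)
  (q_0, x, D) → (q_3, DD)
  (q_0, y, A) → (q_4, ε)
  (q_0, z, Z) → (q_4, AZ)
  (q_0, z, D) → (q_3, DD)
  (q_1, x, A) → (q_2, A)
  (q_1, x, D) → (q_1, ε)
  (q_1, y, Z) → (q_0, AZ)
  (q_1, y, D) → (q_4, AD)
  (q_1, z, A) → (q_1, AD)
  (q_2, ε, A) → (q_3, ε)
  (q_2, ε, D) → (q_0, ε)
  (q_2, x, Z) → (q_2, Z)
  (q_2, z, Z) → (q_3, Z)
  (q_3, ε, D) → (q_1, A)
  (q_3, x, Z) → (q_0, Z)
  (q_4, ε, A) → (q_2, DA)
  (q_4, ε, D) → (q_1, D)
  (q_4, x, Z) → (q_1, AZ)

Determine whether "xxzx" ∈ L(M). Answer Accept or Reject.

(q_0, xxzx, Z)
  read x, top Z: go to q_2, push DAZ → (q_2, xzx, DAZ)
  ε-move, top D: go to q_0, push ε → (q_0, xzx, AZ)
  read x, top A: go to q_0, push D → (q_0, zx, DZ)
  read z, top D: go to q_3, push DD → (q_3, x, DDZ)
  ε-move, top D: go to q_1, push A → (q_1, x, ADZ)
  read x, top A: go to q_2, push A → (q_2, ε, ADZ)
All input consumed; state q_2 ∈ F.

Accept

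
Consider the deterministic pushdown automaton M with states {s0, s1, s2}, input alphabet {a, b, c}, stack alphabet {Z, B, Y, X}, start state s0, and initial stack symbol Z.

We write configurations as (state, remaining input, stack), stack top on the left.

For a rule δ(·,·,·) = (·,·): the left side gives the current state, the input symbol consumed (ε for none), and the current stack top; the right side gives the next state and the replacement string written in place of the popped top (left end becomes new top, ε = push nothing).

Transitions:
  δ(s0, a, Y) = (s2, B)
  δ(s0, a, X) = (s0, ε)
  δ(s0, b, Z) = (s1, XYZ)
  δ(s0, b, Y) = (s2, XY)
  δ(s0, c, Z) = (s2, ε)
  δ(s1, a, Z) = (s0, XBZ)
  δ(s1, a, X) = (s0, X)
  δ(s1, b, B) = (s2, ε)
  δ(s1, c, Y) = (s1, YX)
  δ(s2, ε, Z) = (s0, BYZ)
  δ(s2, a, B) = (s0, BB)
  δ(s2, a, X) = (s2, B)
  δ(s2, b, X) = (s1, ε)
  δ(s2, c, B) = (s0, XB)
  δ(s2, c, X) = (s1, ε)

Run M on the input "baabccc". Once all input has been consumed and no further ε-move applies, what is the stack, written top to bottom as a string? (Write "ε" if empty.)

(s0, baabccc, Z) ⊢ (s1, aabccc, XYZ) ⊢ (s0, abccc, XYZ) ⊢ (s0, bccc, YZ) ⊢ (s2, ccc, XYZ) ⊢ (s1, cc, YZ) ⊢ (s1, c, YXZ) ⊢ (s1, ε, YXXZ)
All input consumed in state s1 with stack YXXZ.

YXXZ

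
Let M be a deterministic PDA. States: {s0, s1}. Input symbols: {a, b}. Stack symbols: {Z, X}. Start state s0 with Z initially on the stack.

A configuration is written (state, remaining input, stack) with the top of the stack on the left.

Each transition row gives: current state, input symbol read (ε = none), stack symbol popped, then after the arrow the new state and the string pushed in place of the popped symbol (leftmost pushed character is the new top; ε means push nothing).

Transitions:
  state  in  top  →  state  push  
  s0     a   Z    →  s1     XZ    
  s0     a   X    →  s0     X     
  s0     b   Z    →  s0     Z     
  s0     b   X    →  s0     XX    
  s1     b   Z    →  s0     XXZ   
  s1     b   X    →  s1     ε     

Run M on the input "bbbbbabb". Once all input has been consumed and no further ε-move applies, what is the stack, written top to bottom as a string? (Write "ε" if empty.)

(s0, bbbbbabb, Z)
  read b, top Z: go to s0, push Z → (s0, bbbbabb, Z)
  read b, top Z: go to s0, push Z → (s0, bbbabb, Z)
  read b, top Z: go to s0, push Z → (s0, bbabb, Z)
  read b, top Z: go to s0, push Z → (s0, babb, Z)
  read b, top Z: go to s0, push Z → (s0, abb, Z)
  read a, top Z: go to s1, push XZ → (s1, bb, XZ)
  read b, top X: go to s1, push ε → (s1, b, Z)
  read b, top Z: go to s0, push XXZ → (s0, ε, XXZ)
All input consumed in state s0 with stack XXZ.

XXZ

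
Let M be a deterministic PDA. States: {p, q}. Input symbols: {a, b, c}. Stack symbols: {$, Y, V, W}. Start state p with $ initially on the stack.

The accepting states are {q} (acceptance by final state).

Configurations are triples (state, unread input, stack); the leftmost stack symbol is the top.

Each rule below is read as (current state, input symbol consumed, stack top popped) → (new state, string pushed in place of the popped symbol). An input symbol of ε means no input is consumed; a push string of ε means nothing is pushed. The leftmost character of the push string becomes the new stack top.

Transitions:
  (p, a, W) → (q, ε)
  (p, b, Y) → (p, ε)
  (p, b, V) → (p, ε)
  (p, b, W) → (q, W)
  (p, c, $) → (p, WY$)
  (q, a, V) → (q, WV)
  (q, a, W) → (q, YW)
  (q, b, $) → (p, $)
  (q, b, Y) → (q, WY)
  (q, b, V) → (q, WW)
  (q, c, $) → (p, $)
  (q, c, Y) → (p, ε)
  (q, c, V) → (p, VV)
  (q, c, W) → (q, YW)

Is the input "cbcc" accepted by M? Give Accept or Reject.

Reject

(p, cbcc, $) ⊢ (p, bcc, WY$) ⊢ (q, cc, WY$) ⊢ (q, c, YWY$) ⊢ (p, ε, WY$)
All input consumed; state p ∉ F and no further ε-move applies.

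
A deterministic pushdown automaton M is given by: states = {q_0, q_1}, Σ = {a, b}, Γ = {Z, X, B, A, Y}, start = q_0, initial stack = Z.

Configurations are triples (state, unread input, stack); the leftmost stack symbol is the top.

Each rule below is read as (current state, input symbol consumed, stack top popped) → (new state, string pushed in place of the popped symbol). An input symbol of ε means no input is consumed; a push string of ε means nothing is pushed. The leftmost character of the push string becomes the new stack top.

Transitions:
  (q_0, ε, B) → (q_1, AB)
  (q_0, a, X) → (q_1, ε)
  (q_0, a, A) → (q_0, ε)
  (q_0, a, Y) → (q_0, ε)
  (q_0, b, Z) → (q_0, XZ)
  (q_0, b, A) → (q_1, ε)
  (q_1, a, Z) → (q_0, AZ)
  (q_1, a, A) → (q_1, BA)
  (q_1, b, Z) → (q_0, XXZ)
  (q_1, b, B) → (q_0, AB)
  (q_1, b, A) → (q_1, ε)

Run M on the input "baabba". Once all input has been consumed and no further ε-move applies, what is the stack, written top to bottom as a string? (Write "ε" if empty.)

(q_0, baabba, Z)
  read b, top Z: go to q_0, push XZ → (q_0, aabba, XZ)
  read a, top X: go to q_1, push ε → (q_1, abba, Z)
  read a, top Z: go to q_0, push AZ → (q_0, bba, AZ)
  read b, top A: go to q_1, push ε → (q_1, ba, Z)
  read b, top Z: go to q_0, push XXZ → (q_0, a, XXZ)
  read a, top X: go to q_1, push ε → (q_1, ε, XZ)
All input consumed in state q_1 with stack XZ.

XZ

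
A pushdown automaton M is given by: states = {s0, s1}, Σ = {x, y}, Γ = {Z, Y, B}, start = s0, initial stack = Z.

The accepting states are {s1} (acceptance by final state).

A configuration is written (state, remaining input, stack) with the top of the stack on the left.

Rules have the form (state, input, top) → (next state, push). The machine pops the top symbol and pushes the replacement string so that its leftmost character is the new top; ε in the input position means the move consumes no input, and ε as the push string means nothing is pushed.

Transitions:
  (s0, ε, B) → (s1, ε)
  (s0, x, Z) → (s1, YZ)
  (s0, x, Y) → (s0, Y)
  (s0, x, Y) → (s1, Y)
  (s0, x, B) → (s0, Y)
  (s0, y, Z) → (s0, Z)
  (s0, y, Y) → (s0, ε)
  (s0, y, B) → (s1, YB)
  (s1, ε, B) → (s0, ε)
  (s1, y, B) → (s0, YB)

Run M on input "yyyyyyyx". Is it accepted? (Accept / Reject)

One accepting computation: (s0, yyyyyyyx, Z) ⊢ (s0, yyyyyyx, Z) ⊢ (s0, yyyyyx, Z) ⊢ (s0, yyyyx, Z) ⊢ (s0, yyyx, Z) ⊢ (s0, yyx, Z) ⊢ (s0, yx, Z) ⊢ (s0, x, Z) ⊢ (s1, ε, YZ)
All input consumed and state s1 ∈ F.

Accept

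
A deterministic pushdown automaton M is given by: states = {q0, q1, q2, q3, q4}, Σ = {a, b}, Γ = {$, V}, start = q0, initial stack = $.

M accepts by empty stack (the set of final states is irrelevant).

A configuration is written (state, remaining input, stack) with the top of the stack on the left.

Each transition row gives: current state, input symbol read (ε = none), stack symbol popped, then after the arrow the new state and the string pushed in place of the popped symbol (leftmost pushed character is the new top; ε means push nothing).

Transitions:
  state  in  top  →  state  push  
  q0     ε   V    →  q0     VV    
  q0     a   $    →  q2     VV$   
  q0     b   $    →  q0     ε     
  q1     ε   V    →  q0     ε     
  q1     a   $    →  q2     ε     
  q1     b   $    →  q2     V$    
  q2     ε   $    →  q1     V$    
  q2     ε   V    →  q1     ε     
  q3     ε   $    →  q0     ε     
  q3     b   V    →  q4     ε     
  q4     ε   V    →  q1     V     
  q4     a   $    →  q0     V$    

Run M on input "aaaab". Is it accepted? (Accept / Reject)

Accept

(q0, aaaab, $) ⊢ (q2, aaab, VV$) ⊢ (q1, aaab, V$) ⊢ (q0, aaab, $) ⊢ (q2, aab, VV$) ⊢ (q1, aab, V$) ⊢ (q0, aab, $) ⊢ (q2, ab, VV$) ⊢ (q1, ab, V$) ⊢ (q0, ab, $) ⊢ (q2, b, VV$) ⊢ (q1, b, V$) ⊢ (q0, b, $) ⊢ (q0, ε, ε)
All input consumed and the stack is empty.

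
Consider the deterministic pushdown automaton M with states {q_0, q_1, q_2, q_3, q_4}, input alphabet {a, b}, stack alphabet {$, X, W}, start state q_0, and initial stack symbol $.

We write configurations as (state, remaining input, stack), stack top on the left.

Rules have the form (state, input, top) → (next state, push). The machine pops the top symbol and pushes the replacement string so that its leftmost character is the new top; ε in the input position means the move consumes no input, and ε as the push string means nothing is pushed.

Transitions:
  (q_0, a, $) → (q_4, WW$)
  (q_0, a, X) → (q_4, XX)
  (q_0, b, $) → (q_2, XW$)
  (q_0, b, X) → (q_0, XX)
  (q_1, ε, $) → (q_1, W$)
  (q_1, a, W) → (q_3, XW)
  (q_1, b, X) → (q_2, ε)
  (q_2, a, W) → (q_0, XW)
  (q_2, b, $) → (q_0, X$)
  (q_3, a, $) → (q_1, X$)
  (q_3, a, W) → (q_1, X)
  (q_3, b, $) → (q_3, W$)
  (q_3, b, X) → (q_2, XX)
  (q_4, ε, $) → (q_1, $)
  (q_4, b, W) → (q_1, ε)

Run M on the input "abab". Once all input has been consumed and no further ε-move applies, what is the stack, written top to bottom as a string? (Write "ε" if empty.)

(q_0, abab, $)
  read a, top $: go to q_4, push WW$ → (q_4, bab, WW$)
  read b, top W: go to q_1, push ε → (q_1, ab, W$)
  read a, top W: go to q_3, push XW → (q_3, b, XW$)
  read b, top X: go to q_2, push XX → (q_2, ε, XXW$)
All input consumed in state q_2 with stack XXW$.

XXW$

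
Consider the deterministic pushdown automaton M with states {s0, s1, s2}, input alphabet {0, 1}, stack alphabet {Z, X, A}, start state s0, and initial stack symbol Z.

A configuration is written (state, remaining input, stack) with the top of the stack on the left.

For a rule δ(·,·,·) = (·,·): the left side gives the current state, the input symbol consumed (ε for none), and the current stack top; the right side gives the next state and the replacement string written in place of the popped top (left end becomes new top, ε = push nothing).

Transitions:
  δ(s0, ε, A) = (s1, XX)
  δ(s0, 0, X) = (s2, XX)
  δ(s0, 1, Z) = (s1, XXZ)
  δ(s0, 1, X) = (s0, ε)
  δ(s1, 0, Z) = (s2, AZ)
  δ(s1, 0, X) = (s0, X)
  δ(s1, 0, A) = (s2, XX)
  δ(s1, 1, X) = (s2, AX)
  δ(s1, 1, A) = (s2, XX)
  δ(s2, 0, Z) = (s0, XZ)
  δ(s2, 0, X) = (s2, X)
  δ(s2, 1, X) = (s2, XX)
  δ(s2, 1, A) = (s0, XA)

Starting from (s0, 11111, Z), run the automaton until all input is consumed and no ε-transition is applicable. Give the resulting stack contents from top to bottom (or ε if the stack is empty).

(s0, 11111, Z) ⊢ (s1, 1111, XXZ) ⊢ (s2, 111, AXXZ) ⊢ (s0, 11, XAXXZ) ⊢ (s0, 1, AXXZ) ⊢ (s1, 1, XXXXZ) ⊢ (s2, ε, AXXXXZ)
All input consumed in state s2 with stack AXXXXZ.

AXXXXZ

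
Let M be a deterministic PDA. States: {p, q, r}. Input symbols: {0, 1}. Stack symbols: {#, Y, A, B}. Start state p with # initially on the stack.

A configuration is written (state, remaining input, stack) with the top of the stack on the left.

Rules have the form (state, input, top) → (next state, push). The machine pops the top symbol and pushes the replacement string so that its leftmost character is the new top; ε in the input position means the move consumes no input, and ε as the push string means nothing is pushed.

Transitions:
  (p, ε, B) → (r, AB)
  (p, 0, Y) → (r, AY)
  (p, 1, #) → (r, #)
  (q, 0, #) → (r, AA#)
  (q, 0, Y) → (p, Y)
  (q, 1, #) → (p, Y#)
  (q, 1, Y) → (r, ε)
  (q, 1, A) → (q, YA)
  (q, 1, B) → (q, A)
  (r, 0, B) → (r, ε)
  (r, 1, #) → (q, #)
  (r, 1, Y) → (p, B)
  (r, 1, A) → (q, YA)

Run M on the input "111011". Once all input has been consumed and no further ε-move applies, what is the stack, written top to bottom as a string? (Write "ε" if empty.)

AY#

(p, 111011, #) ⊢ (r, 11011, #) ⊢ (q, 1011, #) ⊢ (p, 011, Y#) ⊢ (r, 11, AY#) ⊢ (q, 1, YAY#) ⊢ (r, ε, AY#)
All input consumed in state r with stack AY#.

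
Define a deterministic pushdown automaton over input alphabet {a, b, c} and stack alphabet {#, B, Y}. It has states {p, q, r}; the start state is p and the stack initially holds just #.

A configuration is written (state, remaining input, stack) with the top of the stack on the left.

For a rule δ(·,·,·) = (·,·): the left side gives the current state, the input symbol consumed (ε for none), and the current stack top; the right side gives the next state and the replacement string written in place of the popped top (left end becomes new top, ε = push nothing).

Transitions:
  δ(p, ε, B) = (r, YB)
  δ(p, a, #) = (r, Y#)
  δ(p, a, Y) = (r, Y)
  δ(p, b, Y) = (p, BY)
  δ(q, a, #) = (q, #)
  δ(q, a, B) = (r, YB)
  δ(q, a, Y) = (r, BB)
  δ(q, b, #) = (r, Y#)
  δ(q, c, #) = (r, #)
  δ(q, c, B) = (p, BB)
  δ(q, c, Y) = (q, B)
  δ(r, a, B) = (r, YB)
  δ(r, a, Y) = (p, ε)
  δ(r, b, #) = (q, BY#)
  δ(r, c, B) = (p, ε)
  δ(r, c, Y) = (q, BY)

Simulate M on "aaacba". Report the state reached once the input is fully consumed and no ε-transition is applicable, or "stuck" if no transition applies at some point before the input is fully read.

(p, aaacba, #)
  read a, top #: go to r, push Y# → (r, aacba, Y#)
  read a, top Y: go to p, push ε → (p, acba, #)
  read a, top #: go to r, push Y# → (r, cba, Y#)
  read c, top Y: go to q, push BY → (q, ba, BY#)
No transition for (q, b, top B); M blocks with input ba remaining.

stuck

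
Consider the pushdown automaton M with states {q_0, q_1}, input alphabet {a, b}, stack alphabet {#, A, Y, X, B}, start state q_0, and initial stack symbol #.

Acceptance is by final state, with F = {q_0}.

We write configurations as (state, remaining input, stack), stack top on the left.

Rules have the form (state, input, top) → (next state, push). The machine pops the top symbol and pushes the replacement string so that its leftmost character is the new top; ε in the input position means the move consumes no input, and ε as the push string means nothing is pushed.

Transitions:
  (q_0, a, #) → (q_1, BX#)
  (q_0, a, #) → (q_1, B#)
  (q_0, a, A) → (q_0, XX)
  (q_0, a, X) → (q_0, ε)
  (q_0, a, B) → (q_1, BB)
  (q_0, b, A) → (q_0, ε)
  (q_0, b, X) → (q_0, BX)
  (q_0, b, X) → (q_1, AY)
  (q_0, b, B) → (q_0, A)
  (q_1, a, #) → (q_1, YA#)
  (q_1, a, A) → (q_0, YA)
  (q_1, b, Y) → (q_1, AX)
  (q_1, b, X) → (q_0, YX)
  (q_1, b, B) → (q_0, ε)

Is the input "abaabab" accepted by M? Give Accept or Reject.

One accepting computation: (q_0, abaabab, #) ⊢ (q_1, baabab, BX#) ⊢ (q_0, aabab, X#) ⊢ (q_0, abab, #) ⊢ (q_1, bab, B#) ⊢ (q_0, ab, #) ⊢ (q_1, b, BX#) ⊢ (q_0, ε, X#)
All input consumed and state q_0 ∈ F.

Accept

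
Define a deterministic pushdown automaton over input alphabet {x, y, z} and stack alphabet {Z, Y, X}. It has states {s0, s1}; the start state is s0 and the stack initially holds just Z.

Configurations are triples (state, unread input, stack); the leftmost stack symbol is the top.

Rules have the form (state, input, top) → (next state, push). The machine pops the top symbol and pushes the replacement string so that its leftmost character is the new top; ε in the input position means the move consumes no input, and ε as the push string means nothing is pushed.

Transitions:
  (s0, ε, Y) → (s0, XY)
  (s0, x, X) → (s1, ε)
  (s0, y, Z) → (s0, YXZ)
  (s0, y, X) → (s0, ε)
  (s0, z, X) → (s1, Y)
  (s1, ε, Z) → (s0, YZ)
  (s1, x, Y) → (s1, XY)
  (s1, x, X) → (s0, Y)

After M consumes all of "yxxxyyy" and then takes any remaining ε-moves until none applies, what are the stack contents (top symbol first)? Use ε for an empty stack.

XYYXZ

(s0, yxxxyyy, Z)
  read y, top Z: go to s0, push YXZ → (s0, xxxyyy, YXZ)
  ε-move, top Y: go to s0, push XY → (s0, xxxyyy, XYXZ)
  read x, top X: go to s1, push ε → (s1, xxyyy, YXZ)
  read x, top Y: go to s1, push XY → (s1, xyyy, XYXZ)
  read x, top X: go to s0, push Y → (s0, yyy, YYXZ)
  ε-move, top Y: go to s0, push XY → (s0, yyy, XYYXZ)
  read y, top X: go to s0, push ε → (s0, yy, YYXZ)
  ε-move, top Y: go to s0, push XY → (s0, yy, XYYXZ)
  read y, top X: go to s0, push ε → (s0, y, YYXZ)
  ε-move, top Y: go to s0, push XY → (s0, y, XYYXZ)
  read y, top X: go to s0, push ε → (s0, ε, YYXZ)
  ε-move, top Y: go to s0, push XY → (s0, ε, XYYXZ)
All input consumed in state s0 with stack XYYXZ.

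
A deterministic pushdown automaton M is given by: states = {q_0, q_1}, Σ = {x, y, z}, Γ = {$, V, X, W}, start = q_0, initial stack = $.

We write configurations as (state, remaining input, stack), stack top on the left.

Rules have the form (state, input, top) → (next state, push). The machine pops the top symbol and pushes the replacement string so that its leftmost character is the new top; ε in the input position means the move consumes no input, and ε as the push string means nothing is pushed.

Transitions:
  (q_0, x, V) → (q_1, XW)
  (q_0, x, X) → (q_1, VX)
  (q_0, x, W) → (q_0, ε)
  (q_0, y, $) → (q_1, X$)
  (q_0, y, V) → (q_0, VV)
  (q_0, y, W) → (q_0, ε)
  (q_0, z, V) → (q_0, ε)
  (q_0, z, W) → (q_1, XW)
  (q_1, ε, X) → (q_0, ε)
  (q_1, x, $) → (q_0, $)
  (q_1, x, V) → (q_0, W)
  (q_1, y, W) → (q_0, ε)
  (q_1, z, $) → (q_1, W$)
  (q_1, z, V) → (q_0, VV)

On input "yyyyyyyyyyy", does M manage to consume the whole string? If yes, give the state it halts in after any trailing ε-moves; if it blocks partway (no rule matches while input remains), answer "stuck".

(q_0, yyyyyyyyyyy, $)
  read y, top $: go to q_1, push X$ → (q_1, yyyyyyyyyy, X$)
  ε-move, top X: go to q_0, push ε → (q_0, yyyyyyyyyy, $)
  read y, top $: go to q_1, push X$ → (q_1, yyyyyyyyy, X$)
  ε-move, top X: go to q_0, push ε → (q_0, yyyyyyyyy, $)
  read y, top $: go to q_1, push X$ → (q_1, yyyyyyyy, X$)
  ε-move, top X: go to q_0, push ε → (q_0, yyyyyyyy, $)
  read y, top $: go to q_1, push X$ → (q_1, yyyyyyy, X$)
  ε-move, top X: go to q_0, push ε → (q_0, yyyyyyy, $)
  read y, top $: go to q_1, push X$ → (q_1, yyyyyy, X$)
  ε-move, top X: go to q_0, push ε → (q_0, yyyyyy, $)
  read y, top $: go to q_1, push X$ → (q_1, yyyyy, X$)
  ε-move, top X: go to q_0, push ε → (q_0, yyyyy, $)
  read y, top $: go to q_1, push X$ → (q_1, yyyy, X$)
  ε-move, top X: go to q_0, push ε → (q_0, yyyy, $)
  read y, top $: go to q_1, push X$ → (q_1, yyy, X$)
  ε-move, top X: go to q_0, push ε → (q_0, yyy, $)
  read y, top $: go to q_1, push X$ → (q_1, yy, X$)
  ε-move, top X: go to q_0, push ε → (q_0, yy, $)
  read y, top $: go to q_1, push X$ → (q_1, y, X$)
  ε-move, top X: go to q_0, push ε → (q_0, y, $)
  read y, top $: go to q_1, push X$ → (q_1, ε, X$)
  ε-move, top X: go to q_0, push ε → (q_0, ε, $)
All input consumed; M is in state q_0.

q_0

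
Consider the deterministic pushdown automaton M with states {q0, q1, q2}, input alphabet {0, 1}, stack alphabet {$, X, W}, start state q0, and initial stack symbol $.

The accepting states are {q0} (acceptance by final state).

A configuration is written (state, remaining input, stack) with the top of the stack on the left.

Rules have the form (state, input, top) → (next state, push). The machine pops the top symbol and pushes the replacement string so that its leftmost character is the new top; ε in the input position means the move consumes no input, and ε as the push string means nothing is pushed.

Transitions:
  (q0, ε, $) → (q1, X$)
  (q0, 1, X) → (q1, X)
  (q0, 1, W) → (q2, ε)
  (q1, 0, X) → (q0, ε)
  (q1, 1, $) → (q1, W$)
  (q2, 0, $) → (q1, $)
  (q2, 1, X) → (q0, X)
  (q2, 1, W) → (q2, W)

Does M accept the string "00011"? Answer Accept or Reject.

(q0, 00011, $)
  ε-move, top $: go to q1, push X$ → (q1, 00011, X$)
  read 0, top X: go to q0, push ε → (q0, 0011, $)
  ε-move, top $: go to q1, push X$ → (q1, 0011, X$)
  read 0, top X: go to q0, push ε → (q0, 011, $)
  ε-move, top $: go to q1, push X$ → (q1, 011, X$)
  read 0, top X: go to q0, push ε → (q0, 11, $)
  ε-move, top $: go to q1, push X$ → (q1, 11, X$)
No transition applies at (q1, 11, X$); input not fully consumed.

Reject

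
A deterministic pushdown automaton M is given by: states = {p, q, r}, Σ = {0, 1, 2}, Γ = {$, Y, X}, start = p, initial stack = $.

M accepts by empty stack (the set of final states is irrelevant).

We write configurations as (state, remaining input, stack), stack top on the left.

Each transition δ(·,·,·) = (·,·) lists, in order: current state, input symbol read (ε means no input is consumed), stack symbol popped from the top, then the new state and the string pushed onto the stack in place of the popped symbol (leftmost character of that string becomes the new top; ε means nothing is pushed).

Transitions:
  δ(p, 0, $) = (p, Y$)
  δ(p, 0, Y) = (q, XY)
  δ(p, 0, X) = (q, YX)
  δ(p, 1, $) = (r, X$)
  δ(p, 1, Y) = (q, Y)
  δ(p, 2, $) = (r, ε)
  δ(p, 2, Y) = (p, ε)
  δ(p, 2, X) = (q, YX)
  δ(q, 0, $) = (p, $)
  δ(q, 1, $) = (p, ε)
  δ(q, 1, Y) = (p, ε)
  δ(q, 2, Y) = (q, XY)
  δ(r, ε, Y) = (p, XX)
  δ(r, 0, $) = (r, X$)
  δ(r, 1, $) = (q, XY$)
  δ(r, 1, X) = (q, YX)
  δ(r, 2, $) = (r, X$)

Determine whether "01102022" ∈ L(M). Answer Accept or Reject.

Accept

(p, 01102022, $)
  read 0, top $: go to p, push Y$ → (p, 1102022, Y$)
  read 1, top Y: go to q, push Y → (q, 102022, Y$)
  read 1, top Y: go to p, push ε → (p, 02022, $)
  read 0, top $: go to p, push Y$ → (p, 2022, Y$)
  read 2, top Y: go to p, push ε → (p, 022, $)
  read 0, top $: go to p, push Y$ → (p, 22, Y$)
  read 2, top Y: go to p, push ε → (p, 2, $)
  read 2, top $: go to r, push ε → (r, ε, ε)
All input consumed and the stack is empty.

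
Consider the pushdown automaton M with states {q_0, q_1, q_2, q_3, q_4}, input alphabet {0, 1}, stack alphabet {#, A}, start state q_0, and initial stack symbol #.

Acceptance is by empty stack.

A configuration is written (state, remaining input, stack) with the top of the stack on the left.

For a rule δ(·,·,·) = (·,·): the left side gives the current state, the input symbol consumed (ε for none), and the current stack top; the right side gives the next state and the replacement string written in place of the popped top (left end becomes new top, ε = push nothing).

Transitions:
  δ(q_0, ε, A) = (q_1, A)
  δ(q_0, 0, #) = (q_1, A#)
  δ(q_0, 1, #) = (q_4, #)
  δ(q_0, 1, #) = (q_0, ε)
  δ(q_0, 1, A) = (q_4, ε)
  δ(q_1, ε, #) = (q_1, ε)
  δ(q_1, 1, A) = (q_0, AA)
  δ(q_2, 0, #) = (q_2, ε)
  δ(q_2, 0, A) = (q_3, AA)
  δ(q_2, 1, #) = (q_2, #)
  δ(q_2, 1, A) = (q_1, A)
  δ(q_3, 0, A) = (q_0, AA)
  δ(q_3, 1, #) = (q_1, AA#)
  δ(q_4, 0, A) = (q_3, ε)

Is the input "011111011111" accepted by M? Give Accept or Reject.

Reject

No computation consumes all input and empties the stack.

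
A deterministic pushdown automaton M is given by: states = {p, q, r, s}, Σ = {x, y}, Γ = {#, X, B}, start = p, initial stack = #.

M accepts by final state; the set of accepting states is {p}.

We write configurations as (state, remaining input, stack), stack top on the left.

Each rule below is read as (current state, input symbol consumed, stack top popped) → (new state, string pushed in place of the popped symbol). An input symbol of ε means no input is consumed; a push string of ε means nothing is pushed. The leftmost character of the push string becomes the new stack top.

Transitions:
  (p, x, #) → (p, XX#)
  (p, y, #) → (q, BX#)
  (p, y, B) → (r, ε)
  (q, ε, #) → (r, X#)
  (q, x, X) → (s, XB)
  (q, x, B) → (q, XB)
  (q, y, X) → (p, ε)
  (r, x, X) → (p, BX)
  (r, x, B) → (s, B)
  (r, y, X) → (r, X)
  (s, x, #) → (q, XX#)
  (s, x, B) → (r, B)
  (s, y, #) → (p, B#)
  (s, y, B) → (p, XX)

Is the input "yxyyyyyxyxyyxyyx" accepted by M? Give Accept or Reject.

Accept

(p, yxyyyyyxyxyyxyyx, #)
  read y, top #: go to q, push BX# → (q, xyyyyyxyxyyxyyx, BX#)
  read x, top B: go to q, push XB → (q, yyyyyxyxyyxyyx, XBX#)
  read y, top X: go to p, push ε → (p, yyyyxyxyyxyyx, BX#)
  read y, top B: go to r, push ε → (r, yyyxyxyyxyyx, X#)
  read y, top X: go to r, push X → (r, yyxyxyyxyyx, X#)
  read y, top X: go to r, push X → (r, yxyxyyxyyx, X#)
  read y, top X: go to r, push X → (r, xyxyyxyyx, X#)
  read x, top X: go to p, push BX → (p, yxyyxyyx, BX#)
  read y, top B: go to r, push ε → (r, xyyxyyx, X#)
  read x, top X: go to p, push BX → (p, yyxyyx, BX#)
  read y, top B: go to r, push ε → (r, yxyyx, X#)
  read y, top X: go to r, push X → (r, xyyx, X#)
  read x, top X: go to p, push BX → (p, yyx, BX#)
  read y, top B: go to r, push ε → (r, yx, X#)
  read y, top X: go to r, push X → (r, x, X#)
  read x, top X: go to p, push BX → (p, ε, BX#)
All input consumed; state p ∈ F.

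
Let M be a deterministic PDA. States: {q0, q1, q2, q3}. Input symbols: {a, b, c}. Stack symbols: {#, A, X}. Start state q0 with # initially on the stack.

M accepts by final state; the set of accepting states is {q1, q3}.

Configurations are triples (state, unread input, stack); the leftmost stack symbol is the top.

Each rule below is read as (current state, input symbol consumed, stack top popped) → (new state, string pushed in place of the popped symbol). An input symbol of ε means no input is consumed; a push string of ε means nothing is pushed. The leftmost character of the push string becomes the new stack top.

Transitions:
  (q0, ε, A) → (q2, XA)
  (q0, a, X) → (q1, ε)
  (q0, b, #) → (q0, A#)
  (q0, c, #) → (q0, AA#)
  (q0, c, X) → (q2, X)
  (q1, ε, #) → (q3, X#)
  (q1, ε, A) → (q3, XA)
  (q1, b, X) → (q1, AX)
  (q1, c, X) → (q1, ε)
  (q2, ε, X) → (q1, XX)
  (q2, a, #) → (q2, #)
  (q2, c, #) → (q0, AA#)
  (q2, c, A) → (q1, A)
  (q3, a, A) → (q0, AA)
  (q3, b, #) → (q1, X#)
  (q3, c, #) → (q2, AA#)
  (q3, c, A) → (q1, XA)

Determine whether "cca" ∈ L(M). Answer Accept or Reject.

Reject

(q0, cca, #) ⊢ (q0, ca, AA#) ⊢ (q2, ca, XAA#) ⊢ (q1, ca, XXAA#) ⊢ (q1, a, XAA#)
No transition applies at (q1, a, XAA#); input not fully consumed.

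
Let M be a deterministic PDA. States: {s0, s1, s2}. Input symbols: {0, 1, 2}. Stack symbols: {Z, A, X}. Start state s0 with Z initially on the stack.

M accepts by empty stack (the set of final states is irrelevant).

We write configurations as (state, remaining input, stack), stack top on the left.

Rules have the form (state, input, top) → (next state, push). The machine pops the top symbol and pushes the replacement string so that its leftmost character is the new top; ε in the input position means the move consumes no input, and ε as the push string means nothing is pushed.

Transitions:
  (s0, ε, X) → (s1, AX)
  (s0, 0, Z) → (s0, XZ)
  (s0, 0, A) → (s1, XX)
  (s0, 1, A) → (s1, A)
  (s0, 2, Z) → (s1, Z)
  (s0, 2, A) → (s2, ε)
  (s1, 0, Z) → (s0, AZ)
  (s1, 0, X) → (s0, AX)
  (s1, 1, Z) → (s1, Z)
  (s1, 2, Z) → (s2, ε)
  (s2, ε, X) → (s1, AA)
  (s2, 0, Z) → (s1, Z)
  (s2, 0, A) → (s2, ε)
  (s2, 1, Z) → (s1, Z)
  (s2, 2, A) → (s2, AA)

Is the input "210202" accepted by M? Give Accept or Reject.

Accept

(s0, 210202, Z) ⊢ (s1, 10202, Z) ⊢ (s1, 0202, Z) ⊢ (s0, 202, AZ) ⊢ (s2, 02, Z) ⊢ (s1, 2, Z) ⊢ (s2, ε, ε)
All input consumed and the stack is empty.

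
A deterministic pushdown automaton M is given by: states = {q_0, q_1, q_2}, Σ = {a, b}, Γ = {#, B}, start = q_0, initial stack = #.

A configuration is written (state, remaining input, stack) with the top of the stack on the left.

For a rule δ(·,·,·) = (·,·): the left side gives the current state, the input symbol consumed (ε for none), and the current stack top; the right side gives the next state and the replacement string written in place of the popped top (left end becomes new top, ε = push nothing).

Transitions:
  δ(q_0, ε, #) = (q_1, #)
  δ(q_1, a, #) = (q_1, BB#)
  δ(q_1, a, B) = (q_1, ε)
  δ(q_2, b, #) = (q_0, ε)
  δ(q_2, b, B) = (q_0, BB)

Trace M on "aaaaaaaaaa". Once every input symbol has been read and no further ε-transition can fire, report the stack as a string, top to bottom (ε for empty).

BB#

(q_0, aaaaaaaaaa, #)
  ε-move, top #: go to q_1, push # → (q_1, aaaaaaaaaa, #)
  read a, top #: go to q_1, push BB# → (q_1, aaaaaaaaa, BB#)
  read a, top B: go to q_1, push ε → (q_1, aaaaaaaa, B#)
  read a, top B: go to q_1, push ε → (q_1, aaaaaaa, #)
  read a, top #: go to q_1, push BB# → (q_1, aaaaaa, BB#)
  read a, top B: go to q_1, push ε → (q_1, aaaaa, B#)
  read a, top B: go to q_1, push ε → (q_1, aaaa, #)
  read a, top #: go to q_1, push BB# → (q_1, aaa, BB#)
  read a, top B: go to q_1, push ε → (q_1, aa, B#)
  read a, top B: go to q_1, push ε → (q_1, a, #)
  read a, top #: go to q_1, push BB# → (q_1, ε, BB#)
All input consumed in state q_1 with stack BB#.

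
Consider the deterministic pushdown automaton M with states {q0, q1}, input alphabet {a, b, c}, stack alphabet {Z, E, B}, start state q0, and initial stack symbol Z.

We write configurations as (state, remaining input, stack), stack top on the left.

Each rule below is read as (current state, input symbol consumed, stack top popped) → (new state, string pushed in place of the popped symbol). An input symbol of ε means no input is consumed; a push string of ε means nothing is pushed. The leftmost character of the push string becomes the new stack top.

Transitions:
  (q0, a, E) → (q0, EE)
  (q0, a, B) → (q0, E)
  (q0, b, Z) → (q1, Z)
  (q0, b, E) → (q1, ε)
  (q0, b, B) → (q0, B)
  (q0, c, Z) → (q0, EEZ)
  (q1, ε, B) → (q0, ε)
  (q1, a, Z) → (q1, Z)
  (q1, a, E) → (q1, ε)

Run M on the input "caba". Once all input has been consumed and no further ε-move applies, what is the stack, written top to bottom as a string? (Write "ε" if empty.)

(q0, caba, Z)
  read c, top Z: go to q0, push EEZ → (q0, aba, EEZ)
  read a, top E: go to q0, push EE → (q0, ba, EEEZ)
  read b, top E: go to q1, push ε → (q1, a, EEZ)
  read a, top E: go to q1, push ε → (q1, ε, EZ)
All input consumed in state q1 with stack EZ.

EZ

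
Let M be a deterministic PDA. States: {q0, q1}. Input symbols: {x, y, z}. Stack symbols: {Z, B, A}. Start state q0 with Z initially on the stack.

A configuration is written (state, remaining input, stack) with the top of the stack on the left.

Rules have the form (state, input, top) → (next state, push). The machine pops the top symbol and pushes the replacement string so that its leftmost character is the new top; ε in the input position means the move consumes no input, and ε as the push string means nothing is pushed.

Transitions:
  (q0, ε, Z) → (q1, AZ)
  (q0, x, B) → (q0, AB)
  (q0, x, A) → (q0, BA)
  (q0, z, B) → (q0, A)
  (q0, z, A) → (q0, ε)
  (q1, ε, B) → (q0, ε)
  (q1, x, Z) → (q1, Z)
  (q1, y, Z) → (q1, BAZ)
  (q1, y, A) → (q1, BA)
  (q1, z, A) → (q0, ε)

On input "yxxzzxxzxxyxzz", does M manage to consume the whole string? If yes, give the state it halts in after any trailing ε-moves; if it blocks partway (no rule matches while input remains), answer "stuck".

stuck

(q0, yxxzzxxzxxyxzz, Z)
  ε-move, top Z: go to q1, push AZ → (q1, yxxzzxxzxxyxzz, AZ)
  read y, top A: go to q1, push BA → (q1, xxzzxxzxxyxzz, BAZ)
  ε-move, top B: go to q0, push ε → (q0, xxzzxxzxxyxzz, AZ)
  read x, top A: go to q0, push BA → (q0, xzzxxzxxyxzz, BAZ)
  read x, top B: go to q0, push AB → (q0, zzxxzxxyxzz, ABAZ)
  read z, top A: go to q0, push ε → (q0, zxxzxxyxzz, BAZ)
  read z, top B: go to q0, push A → (q0, xxzxxyxzz, AAZ)
  read x, top A: go to q0, push BA → (q0, xzxxyxzz, BAAZ)
  read x, top B: go to q0, push AB → (q0, zxxyxzz, ABAAZ)
  read z, top A: go to q0, push ε → (q0, xxyxzz, BAAZ)
  read x, top B: go to q0, push AB → (q0, xyxzz, ABAAZ)
  read x, top A: go to q0, push BA → (q0, yxzz, BABAAZ)
No transition for (q0, y, top B); M blocks with input yxzz remaining.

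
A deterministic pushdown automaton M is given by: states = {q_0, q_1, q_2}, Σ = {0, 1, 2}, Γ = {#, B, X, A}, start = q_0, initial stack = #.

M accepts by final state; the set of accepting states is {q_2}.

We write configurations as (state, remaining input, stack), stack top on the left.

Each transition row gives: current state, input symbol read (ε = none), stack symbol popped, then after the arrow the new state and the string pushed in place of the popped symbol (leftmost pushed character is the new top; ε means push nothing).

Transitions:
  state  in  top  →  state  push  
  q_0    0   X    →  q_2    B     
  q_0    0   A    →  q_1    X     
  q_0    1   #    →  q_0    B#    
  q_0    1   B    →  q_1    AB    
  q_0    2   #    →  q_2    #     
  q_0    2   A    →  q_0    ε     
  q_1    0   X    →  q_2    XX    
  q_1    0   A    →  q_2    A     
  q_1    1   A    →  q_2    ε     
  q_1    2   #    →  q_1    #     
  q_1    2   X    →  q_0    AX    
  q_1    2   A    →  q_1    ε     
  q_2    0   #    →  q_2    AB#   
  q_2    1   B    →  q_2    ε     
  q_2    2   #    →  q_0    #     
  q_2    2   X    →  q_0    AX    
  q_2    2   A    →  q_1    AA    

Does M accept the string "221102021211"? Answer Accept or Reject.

(q_0, 221102021211, #) ⊢ (q_2, 21102021211, #) ⊢ (q_0, 1102021211, #) ⊢ (q_0, 102021211, B#) ⊢ (q_1, 02021211, AB#) ⊢ (q_2, 2021211, AB#) ⊢ (q_1, 021211, AAB#) ⊢ (q_2, 21211, AAB#) ⊢ (q_1, 1211, AAAB#) ⊢ (q_2, 211, AAB#) ⊢ (q_1, 11, AAAB#) ⊢ (q_2, 1, AAB#)
No transition applies at (q_2, 1, AAB#); input not fully consumed.

Reject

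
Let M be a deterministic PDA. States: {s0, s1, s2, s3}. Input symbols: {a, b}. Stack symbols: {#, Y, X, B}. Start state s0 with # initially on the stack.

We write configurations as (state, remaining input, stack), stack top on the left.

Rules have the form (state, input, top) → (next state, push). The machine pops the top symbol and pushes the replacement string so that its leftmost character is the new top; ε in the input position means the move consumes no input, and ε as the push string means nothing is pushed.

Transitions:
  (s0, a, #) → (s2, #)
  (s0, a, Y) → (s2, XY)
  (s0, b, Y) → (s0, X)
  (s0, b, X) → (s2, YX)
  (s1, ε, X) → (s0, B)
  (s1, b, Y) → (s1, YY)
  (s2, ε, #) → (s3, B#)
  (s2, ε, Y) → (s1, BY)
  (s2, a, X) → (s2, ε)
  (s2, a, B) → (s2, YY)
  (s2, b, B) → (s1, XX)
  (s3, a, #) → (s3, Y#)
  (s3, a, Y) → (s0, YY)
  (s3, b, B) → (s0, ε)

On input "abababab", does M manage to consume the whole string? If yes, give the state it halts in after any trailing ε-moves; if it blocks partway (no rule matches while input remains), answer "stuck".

(s0, abababab, #) ⊢ (s2, bababab, #) ⊢ (s3, bababab, B#) ⊢ (s0, ababab, #) ⊢ (s2, babab, #) ⊢ (s3, babab, B#) ⊢ (s0, abab, #) ⊢ (s2, bab, #) ⊢ (s3, bab, B#) ⊢ (s0, ab, #) ⊢ (s2, b, #) ⊢ (s3, b, B#) ⊢ (s0, ε, #)
All input consumed; M is in state s0.

s0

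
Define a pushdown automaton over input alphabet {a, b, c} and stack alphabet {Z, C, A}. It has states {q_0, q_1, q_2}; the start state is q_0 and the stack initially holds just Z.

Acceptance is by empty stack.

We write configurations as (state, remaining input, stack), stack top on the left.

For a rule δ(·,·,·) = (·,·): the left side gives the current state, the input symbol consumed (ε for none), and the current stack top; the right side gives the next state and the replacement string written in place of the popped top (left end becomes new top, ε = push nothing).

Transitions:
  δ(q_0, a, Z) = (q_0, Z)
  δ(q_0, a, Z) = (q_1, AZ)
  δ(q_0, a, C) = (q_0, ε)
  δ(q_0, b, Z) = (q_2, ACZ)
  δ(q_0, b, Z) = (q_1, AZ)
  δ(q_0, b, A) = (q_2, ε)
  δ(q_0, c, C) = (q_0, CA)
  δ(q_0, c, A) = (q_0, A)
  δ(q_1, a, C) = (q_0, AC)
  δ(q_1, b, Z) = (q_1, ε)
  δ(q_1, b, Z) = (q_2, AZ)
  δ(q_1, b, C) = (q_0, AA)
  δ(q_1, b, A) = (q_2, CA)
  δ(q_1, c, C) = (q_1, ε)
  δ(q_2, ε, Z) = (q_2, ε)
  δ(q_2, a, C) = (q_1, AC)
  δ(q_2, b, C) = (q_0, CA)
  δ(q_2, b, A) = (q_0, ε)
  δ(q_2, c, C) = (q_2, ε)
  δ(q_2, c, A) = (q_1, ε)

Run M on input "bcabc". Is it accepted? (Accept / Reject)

Accept

One accepting computation: (q_0, bcabc, Z) ⊢ (q_2, cabc, ACZ) ⊢ (q_1, abc, CZ) ⊢ (q_0, bc, ACZ) ⊢ (q_2, c, CZ) ⊢ (q_2, ε, Z) ⊢ (q_2, ε, ε)
All input consumed and the stack is empty.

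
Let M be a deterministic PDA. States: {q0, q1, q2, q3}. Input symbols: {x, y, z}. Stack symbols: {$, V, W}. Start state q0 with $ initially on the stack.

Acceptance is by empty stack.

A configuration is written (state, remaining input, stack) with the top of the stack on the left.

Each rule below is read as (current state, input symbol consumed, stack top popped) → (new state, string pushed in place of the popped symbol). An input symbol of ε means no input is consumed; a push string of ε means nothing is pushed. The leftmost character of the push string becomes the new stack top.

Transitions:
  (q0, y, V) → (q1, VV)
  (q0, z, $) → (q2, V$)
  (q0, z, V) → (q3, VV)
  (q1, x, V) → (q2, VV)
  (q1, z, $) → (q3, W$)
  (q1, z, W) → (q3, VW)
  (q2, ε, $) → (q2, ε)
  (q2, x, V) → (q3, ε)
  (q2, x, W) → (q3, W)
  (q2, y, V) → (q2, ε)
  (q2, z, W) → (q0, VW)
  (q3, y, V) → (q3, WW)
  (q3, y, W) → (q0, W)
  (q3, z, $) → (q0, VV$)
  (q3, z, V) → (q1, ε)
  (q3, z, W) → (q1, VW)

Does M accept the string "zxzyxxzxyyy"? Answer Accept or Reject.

Accept

(q0, zxzyxxzxyyy, $)
  read z, top $: go to q2, push V$ → (q2, xzyxxzxyyy, V$)
  read x, top V: go to q3, push ε → (q3, zyxxzxyyy, $)
  read z, top $: go to q0, push VV$ → (q0, yxxzxyyy, VV$)
  read y, top V: go to q1, push VV → (q1, xxzxyyy, VVV$)
  read x, top V: go to q2, push VV → (q2, xzxyyy, VVVV$)
  read x, top V: go to q3, push ε → (q3, zxyyy, VVV$)
  read z, top V: go to q1, push ε → (q1, xyyy, VV$)
  read x, top V: go to q2, push VV → (q2, yyy, VVV$)
  read y, top V: go to q2, push ε → (q2, yy, VV$)
  read y, top V: go to q2, push ε → (q2, y, V$)
  read y, top V: go to q2, push ε → (q2, ε, $)
  ε-move, top $: go to q2, push ε → (q2, ε, ε)
All input consumed and the stack is empty.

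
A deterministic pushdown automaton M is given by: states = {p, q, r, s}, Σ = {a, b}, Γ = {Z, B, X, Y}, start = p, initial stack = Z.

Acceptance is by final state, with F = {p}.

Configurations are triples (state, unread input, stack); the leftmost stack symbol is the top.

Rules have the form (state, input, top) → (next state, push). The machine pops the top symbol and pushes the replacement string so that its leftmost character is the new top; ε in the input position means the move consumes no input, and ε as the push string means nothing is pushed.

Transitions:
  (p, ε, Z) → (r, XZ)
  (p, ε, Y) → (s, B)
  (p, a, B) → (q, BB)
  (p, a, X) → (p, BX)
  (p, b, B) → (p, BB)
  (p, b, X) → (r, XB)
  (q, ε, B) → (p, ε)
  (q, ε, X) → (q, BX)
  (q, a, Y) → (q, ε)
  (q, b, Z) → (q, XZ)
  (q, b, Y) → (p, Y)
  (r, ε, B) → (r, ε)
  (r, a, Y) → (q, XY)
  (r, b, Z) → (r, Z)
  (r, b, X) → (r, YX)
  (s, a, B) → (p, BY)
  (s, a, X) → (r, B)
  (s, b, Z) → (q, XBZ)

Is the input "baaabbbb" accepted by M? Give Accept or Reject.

Accept

(p, baaabbbb, Z) ⊢ (r, baaabbbb, XZ) ⊢ (r, aaabbbb, YXZ) ⊢ (q, aabbbb, XYXZ) ⊢ (q, aabbbb, BXYXZ) ⊢ (p, aabbbb, XYXZ) ⊢ (p, abbbb, BXYXZ) ⊢ (q, bbbb, BBXYXZ) ⊢ (p, bbbb, BXYXZ) ⊢ (p, bbb, BBXYXZ) ⊢ (p, bb, BBBXYXZ) ⊢ (p, b, BBBBXYXZ) ⊢ (p, ε, BBBBBXYXZ)
All input consumed; state p ∈ F.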